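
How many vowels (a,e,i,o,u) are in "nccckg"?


Input: nccckg
Checking each character:
  'n' at position 0: consonant
  'c' at position 1: consonant
  'c' at position 2: consonant
  'c' at position 3: consonant
  'k' at position 4: consonant
  'g' at position 5: consonant
Total vowels: 0

0


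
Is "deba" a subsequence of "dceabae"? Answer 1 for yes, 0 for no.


Check if "deba" is a subsequence of "dceabae"
Greedy scan:
  Position 0 ('d'): matches sub[0] = 'd'
  Position 1 ('c'): no match needed
  Position 2 ('e'): matches sub[1] = 'e'
  Position 3 ('a'): no match needed
  Position 4 ('b'): matches sub[2] = 'b'
  Position 5 ('a'): matches sub[3] = 'a'
  Position 6 ('e'): no match needed
All 4 characters matched => is a subsequence

1


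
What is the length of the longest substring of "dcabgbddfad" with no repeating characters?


Input: "dcabgbddfad"
Sliding window (track last position of each char):
  Position 0 ('d'): window [0,0] length 1 -- new best
  Position 1 ('c'): window [0,1] length 2 -- new best
  Position 2 ('a'): window [0,2] length 3 -- new best
  Position 3 ('b'): window [0,3] length 4 -- new best
  Position 4 ('g'): window [0,4] length 5 -- new best
  Position 5 ('b'): repeat (last at 3), move window start to 4
  Position 5 ('b'): window [4,5] length 2
  Position 6 ('d'): window [4,6] length 3
  Position 7 ('d'): repeat (last at 6), move window start to 7
  Position 7 ('d'): window [7,7] length 1
  Position 8 ('f'): window [7,8] length 2
  Position 9 ('a'): window [7,9] length 3
  Position 10 ('d'): repeat (last at 7), move window start to 8
  Position 10 ('d'): window [8,10] length 3
Longest substring with no repeats: "dcabg" with length 5

5


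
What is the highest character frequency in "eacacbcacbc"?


Input: eacacbcacbc
Character counts:
  'a': 3
  'b': 2
  'c': 5
  'e': 1
Maximum frequency: 5

5


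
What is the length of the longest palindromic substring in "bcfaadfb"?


Input: "bcfaadfb"
Checking substrings for palindromes:
  [3:5] "aa" (len 2) => palindrome
Longest palindromic substring: "aa" with length 2

2


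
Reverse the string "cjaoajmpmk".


Input: cjaoajmpmk
Reading characters right to left:
  Position 9: 'k'
  Position 8: 'm'
  Position 7: 'p'
  Position 6: 'm'
  Position 5: 'j'
  Position 4: 'a'
  Position 3: 'o'
  Position 2: 'a'
  Position 1: 'j'
  Position 0: 'c'
Reversed: kmpmjaoajc

kmpmjaoajc


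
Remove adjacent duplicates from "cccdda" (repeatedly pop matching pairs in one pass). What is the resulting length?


Input: cccdda
Stack-based adjacent duplicate removal:
  Read 'c': push. Stack: c
  Read 'c': matches stack top 'c' => pop. Stack: (empty)
  Read 'c': push. Stack: c
  Read 'd': push. Stack: cd
  Read 'd': matches stack top 'd' => pop. Stack: c
  Read 'a': push. Stack: ca
Final stack: "ca" (length 2)

2


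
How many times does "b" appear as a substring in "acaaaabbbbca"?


Searching for "b" in "acaaaabbbbca"
Scanning each position:
  Position 0: "a" => no
  Position 1: "c" => no
  Position 2: "a" => no
  Position 3: "a" => no
  Position 4: "a" => no
  Position 5: "a" => no
  Position 6: "b" => MATCH
  Position 7: "b" => MATCH
  Position 8: "b" => MATCH
  Position 9: "b" => MATCH
  Position 10: "c" => no
  Position 11: "a" => no
Total occurrences: 4

4


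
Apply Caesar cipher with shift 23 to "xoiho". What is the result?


Caesar cipher: shift "xoiho" by 23
  'x' (pos 23) + 23 = pos 20 = 'u'
  'o' (pos 14) + 23 = pos 11 = 'l'
  'i' (pos 8) + 23 = pos 5 = 'f'
  'h' (pos 7) + 23 = pos 4 = 'e'
  'o' (pos 14) + 23 = pos 11 = 'l'
Result: ulfel

ulfel


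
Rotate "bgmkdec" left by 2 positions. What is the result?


Input: "bgmkdec", rotate left by 2
First 2 characters: "bg"
Remaining characters: "mkdec"
Concatenate remaining + first: "mkdec" + "bg" = "mkdecbg"

mkdecbg


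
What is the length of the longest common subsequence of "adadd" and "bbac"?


LCS of "adadd" and "bbac"
DP table:
           b    b    a    c
      0    0    0    0    0
  a   0    0    0    1    1
  d   0    0    0    1    1
  a   0    0    0    1    1
  d   0    0    0    1    1
  d   0    0    0    1    1
LCS length = dp[5][4] = 1

1


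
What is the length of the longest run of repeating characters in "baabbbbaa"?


Input: "baabbbbaa"
Scanning for longest run:
  Position 1 ('a'): new char, reset run to 1
  Position 2 ('a'): continues run of 'a', length=2
  Position 3 ('b'): new char, reset run to 1
  Position 4 ('b'): continues run of 'b', length=2
  Position 5 ('b'): continues run of 'b', length=3
  Position 6 ('b'): continues run of 'b', length=4
  Position 7 ('a'): new char, reset run to 1
  Position 8 ('a'): continues run of 'a', length=2
Longest run: 'b' with length 4

4


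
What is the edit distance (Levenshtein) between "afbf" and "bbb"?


Computing edit distance: "afbf" -> "bbb"
DP table:
           b    b    b
      0    1    2    3
  a   1    1    2    3
  f   2    2    2    3
  b   3    2    2    2
  f   4    3    3    3
Edit distance = dp[4][3] = 3

3


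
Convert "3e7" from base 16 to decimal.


Input: "3e7" in base 16
Positional expansion:
  Digit '3' (value 3) x 16^2 = 768
  Digit 'e' (value 14) x 16^1 = 224
  Digit '7' (value 7) x 16^0 = 7
Sum = 999

999


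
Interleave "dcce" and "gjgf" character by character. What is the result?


Interleaving "dcce" and "gjgf":
  Position 0: 'd' from first, 'g' from second => "dg"
  Position 1: 'c' from first, 'j' from second => "cj"
  Position 2: 'c' from first, 'g' from second => "cg"
  Position 3: 'e' from first, 'f' from second => "ef"
Result: dgcjcgef

dgcjcgef


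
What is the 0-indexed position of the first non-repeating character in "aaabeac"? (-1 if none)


Input: aaabeac
Character frequencies:
  'a': 4
  'b': 1
  'c': 1
  'e': 1
Scanning left to right for freq == 1:
  Position 0 ('a'): freq=4, skip
  Position 1 ('a'): freq=4, skip
  Position 2 ('a'): freq=4, skip
  Position 3 ('b'): unique! => answer = 3

3


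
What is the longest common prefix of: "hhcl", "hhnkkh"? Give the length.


Words: hhcl, hhnkkh
  Position 0: all 'h' => match
  Position 1: all 'h' => match
  Position 2: ('c', 'n') => mismatch, stop
LCP = "hh" (length 2)

2


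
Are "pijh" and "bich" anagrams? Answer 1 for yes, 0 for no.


Strings: "pijh", "bich"
Sorted first:  hijp
Sorted second: bchi
Differ at position 0: 'h' vs 'b' => not anagrams

0


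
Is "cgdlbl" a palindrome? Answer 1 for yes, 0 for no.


Input: cgdlbl
Reversed: lbldgc
  Compare pos 0 ('c') with pos 5 ('l'): MISMATCH
  Compare pos 1 ('g') with pos 4 ('b'): MISMATCH
  Compare pos 2 ('d') with pos 3 ('l'): MISMATCH
Result: not a palindrome

0


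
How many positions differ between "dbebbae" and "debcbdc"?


Comparing "dbebbae" and "debcbdc" position by position:
  Position 0: 'd' vs 'd' => same
  Position 1: 'b' vs 'e' => DIFFER
  Position 2: 'e' vs 'b' => DIFFER
  Position 3: 'b' vs 'c' => DIFFER
  Position 4: 'b' vs 'b' => same
  Position 5: 'a' vs 'd' => DIFFER
  Position 6: 'e' vs 'c' => DIFFER
Positions that differ: 5

5


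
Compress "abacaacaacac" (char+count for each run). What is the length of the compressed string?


Input: abacaacaacac
Runs:
  'a' x 1 => "a1"
  'b' x 1 => "b1"
  'a' x 1 => "a1"
  'c' x 1 => "c1"
  'a' x 2 => "a2"
  'c' x 1 => "c1"
  'a' x 2 => "a2"
  'c' x 1 => "c1"
  'a' x 1 => "a1"
  'c' x 1 => "c1"
Compressed: "a1b1a1c1a2c1a2c1a1c1"
Compressed length: 20

20


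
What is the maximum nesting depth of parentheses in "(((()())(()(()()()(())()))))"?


Input: "(((()())(()(()()()(())()))))"
Tracking depth:
  Position 0 '(': depth becomes 1
  Position 1 '(': depth becomes 2
  Position 2 '(': depth becomes 3
  Position 3 '(': depth becomes 4
  Position 4 ')': depth becomes 3
  Position 5 '(': depth becomes 4
  Position 6 ')': depth becomes 3
  Position 7 ')': depth becomes 2
  Position 8 '(': depth becomes 3
  Position 9 '(': depth becomes 4
  Position 10 ')': depth becomes 3
  Position 11 '(': depth becomes 4
  Position 12 '(': depth becomes 5
  Position 13 ')': depth becomes 4
  Position 14 '(': depth becomes 5
  Position 15 ')': depth becomes 4
  Position 16 '(': depth becomes 5
  Position 17 ')': depth becomes 4
  Position 18 '(': depth becomes 5
  Position 19 '(': depth becomes 6
  Position 20 ')': depth becomes 5
  Position 21 ')': depth becomes 4
  Position 22 '(': depth becomes 5
  Position 23 ')': depth becomes 4
  Position 24 ')': depth becomes 3
  Position 25 ')': depth becomes 2
  Position 26 ')': depth becomes 1
  Position 27 ')': depth becomes 0
Maximum depth reached: 6

6


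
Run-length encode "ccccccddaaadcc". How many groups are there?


Input: ccccccddaaadcc
Scanning for consecutive runs:
  Group 1: 'c' x 6 (positions 0-5)
  Group 2: 'd' x 2 (positions 6-7)
  Group 3: 'a' x 3 (positions 8-10)
  Group 4: 'd' x 1 (positions 11-11)
  Group 5: 'c' x 2 (positions 12-13)
Total groups: 5

5


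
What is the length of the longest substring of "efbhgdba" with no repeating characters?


Input: "efbhgdba"
Sliding window (track last position of each char):
  Position 0 ('e'): window [0,0] length 1 -- new best
  Position 1 ('f'): window [0,1] length 2 -- new best
  Position 2 ('b'): window [0,2] length 3 -- new best
  Position 3 ('h'): window [0,3] length 4 -- new best
  Position 4 ('g'): window [0,4] length 5 -- new best
  Position 5 ('d'): window [0,5] length 6 -- new best
  Position 6 ('b'): repeat (last at 2), move window start to 3
  Position 6 ('b'): window [3,6] length 4
  Position 7 ('a'): window [3,7] length 5
Longest substring with no repeats: "efbhgd" with length 6

6


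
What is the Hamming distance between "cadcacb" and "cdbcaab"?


Comparing "cadcacb" and "cdbcaab" position by position:
  Position 0: 'c' vs 'c' => same
  Position 1: 'a' vs 'd' => differ
  Position 2: 'd' vs 'b' => differ
  Position 3: 'c' vs 'c' => same
  Position 4: 'a' vs 'a' => same
  Position 5: 'c' vs 'a' => differ
  Position 6: 'b' vs 'b' => same
Total differences (Hamming distance): 3

3


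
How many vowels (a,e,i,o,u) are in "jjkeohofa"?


Input: jjkeohofa
Checking each character:
  'j' at position 0: consonant
  'j' at position 1: consonant
  'k' at position 2: consonant
  'e' at position 3: vowel (running total: 1)
  'o' at position 4: vowel (running total: 2)
  'h' at position 5: consonant
  'o' at position 6: vowel (running total: 3)
  'f' at position 7: consonant
  'a' at position 8: vowel (running total: 4)
Total vowels: 4

4


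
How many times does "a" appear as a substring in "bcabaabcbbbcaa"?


Searching for "a" in "bcabaabcbbbcaa"
Scanning each position:
  Position 0: "b" => no
  Position 1: "c" => no
  Position 2: "a" => MATCH
  Position 3: "b" => no
  Position 4: "a" => MATCH
  Position 5: "a" => MATCH
  Position 6: "b" => no
  Position 7: "c" => no
  Position 8: "b" => no
  Position 9: "b" => no
  Position 10: "b" => no
  Position 11: "c" => no
  Position 12: "a" => MATCH
  Position 13: "a" => MATCH
Total occurrences: 5

5


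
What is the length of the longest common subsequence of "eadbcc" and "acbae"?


LCS of "eadbcc" and "acbae"
DP table:
           a    c    b    a    e
      0    0    0    0    0    0
  e   0    0    0    0    0    1
  a   0    1    1    1    1    1
  d   0    1    1    1    1    1
  b   0    1    1    2    2    2
  c   0    1    2    2    2    2
  c   0    1    2    2    2    2
LCS length = dp[6][5] = 2

2


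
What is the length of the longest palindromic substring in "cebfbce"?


Input: "cebfbce"
Checking substrings for palindromes:
  [2:5] "bfb" (len 3) => palindrome
Longest palindromic substring: "bfb" with length 3

3


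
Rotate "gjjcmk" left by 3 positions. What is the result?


Input: "gjjcmk", rotate left by 3
First 3 characters: "gjj"
Remaining characters: "cmk"
Concatenate remaining + first: "cmk" + "gjj" = "cmkgjj"

cmkgjj


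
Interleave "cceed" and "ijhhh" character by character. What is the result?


Interleaving "cceed" and "ijhhh":
  Position 0: 'c' from first, 'i' from second => "ci"
  Position 1: 'c' from first, 'j' from second => "cj"
  Position 2: 'e' from first, 'h' from second => "eh"
  Position 3: 'e' from first, 'h' from second => "eh"
  Position 4: 'd' from first, 'h' from second => "dh"
Result: cicjehehdh

cicjehehdh


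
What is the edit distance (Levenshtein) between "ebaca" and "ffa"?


Computing edit distance: "ebaca" -> "ffa"
DP table:
           f    f    a
      0    1    2    3
  e   1    1    2    3
  b   2    2    2    3
  a   3    3    3    2
  c   4    4    4    3
  a   5    5    5    4
Edit distance = dp[5][3] = 4

4


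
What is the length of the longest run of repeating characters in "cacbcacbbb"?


Input: "cacbcacbbb"
Scanning for longest run:
  Position 1 ('a'): new char, reset run to 1
  Position 2 ('c'): new char, reset run to 1
  Position 3 ('b'): new char, reset run to 1
  Position 4 ('c'): new char, reset run to 1
  Position 5 ('a'): new char, reset run to 1
  Position 6 ('c'): new char, reset run to 1
  Position 7 ('b'): new char, reset run to 1
  Position 8 ('b'): continues run of 'b', length=2
  Position 9 ('b'): continues run of 'b', length=3
Longest run: 'b' with length 3

3


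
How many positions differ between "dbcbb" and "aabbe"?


Comparing "dbcbb" and "aabbe" position by position:
  Position 0: 'd' vs 'a' => DIFFER
  Position 1: 'b' vs 'a' => DIFFER
  Position 2: 'c' vs 'b' => DIFFER
  Position 3: 'b' vs 'b' => same
  Position 4: 'b' vs 'e' => DIFFER
Positions that differ: 4

4


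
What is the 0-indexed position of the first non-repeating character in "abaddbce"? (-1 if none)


Input: abaddbce
Character frequencies:
  'a': 2
  'b': 2
  'c': 1
  'd': 2
  'e': 1
Scanning left to right for freq == 1:
  Position 0 ('a'): freq=2, skip
  Position 1 ('b'): freq=2, skip
  Position 2 ('a'): freq=2, skip
  Position 3 ('d'): freq=2, skip
  Position 4 ('d'): freq=2, skip
  Position 5 ('b'): freq=2, skip
  Position 6 ('c'): unique! => answer = 6

6


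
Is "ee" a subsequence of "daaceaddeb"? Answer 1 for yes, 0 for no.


Check if "ee" is a subsequence of "daaceaddeb"
Greedy scan:
  Position 0 ('d'): no match needed
  Position 1 ('a'): no match needed
  Position 2 ('a'): no match needed
  Position 3 ('c'): no match needed
  Position 4 ('e'): matches sub[0] = 'e'
  Position 5 ('a'): no match needed
  Position 6 ('d'): no match needed
  Position 7 ('d'): no match needed
  Position 8 ('e'): matches sub[1] = 'e'
  Position 9 ('b'): no match needed
All 2 characters matched => is a subsequence

1


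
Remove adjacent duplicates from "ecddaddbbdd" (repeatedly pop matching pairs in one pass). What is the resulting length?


Input: ecddaddbbdd
Stack-based adjacent duplicate removal:
  Read 'e': push. Stack: e
  Read 'c': push. Stack: ec
  Read 'd': push. Stack: ecd
  Read 'd': matches stack top 'd' => pop. Stack: ec
  Read 'a': push. Stack: eca
  Read 'd': push. Stack: ecad
  Read 'd': matches stack top 'd' => pop. Stack: eca
  Read 'b': push. Stack: ecab
  Read 'b': matches stack top 'b' => pop. Stack: eca
  Read 'd': push. Stack: ecad
  Read 'd': matches stack top 'd' => pop. Stack: eca
Final stack: "eca" (length 3)

3


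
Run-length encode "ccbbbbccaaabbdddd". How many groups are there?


Input: ccbbbbccaaabbdddd
Scanning for consecutive runs:
  Group 1: 'c' x 2 (positions 0-1)
  Group 2: 'b' x 4 (positions 2-5)
  Group 3: 'c' x 2 (positions 6-7)
  Group 4: 'a' x 3 (positions 8-10)
  Group 5: 'b' x 2 (positions 11-12)
  Group 6: 'd' x 4 (positions 13-16)
Total groups: 6

6


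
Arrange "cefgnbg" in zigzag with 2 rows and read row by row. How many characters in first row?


Zigzag "cefgnbg" into 2 rows:
Placing characters:
  'c' => row 0
  'e' => row 1
  'f' => row 0
  'g' => row 1
  'n' => row 0
  'b' => row 1
  'g' => row 0
Rows:
  Row 0: "cfng"
  Row 1: "egb"
First row length: 4

4


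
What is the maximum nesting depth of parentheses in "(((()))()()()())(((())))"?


Input: "(((()))()()()())(((())))"
Tracking depth:
  Position 0 '(': depth becomes 1
  Position 1 '(': depth becomes 2
  Position 2 '(': depth becomes 3
  Position 3 '(': depth becomes 4
  Position 4 ')': depth becomes 3
  Position 5 ')': depth becomes 2
  Position 6 ')': depth becomes 1
  Position 7 '(': depth becomes 2
  Position 8 ')': depth becomes 1
  Position 9 '(': depth becomes 2
  Position 10 ')': depth becomes 1
  Position 11 '(': depth becomes 2
  Position 12 ')': depth becomes 1
  Position 13 '(': depth becomes 2
  Position 14 ')': depth becomes 1
  Position 15 ')': depth becomes 0
  Position 16 '(': depth becomes 1
  Position 17 '(': depth becomes 2
  Position 18 '(': depth becomes 3
  Position 19 '(': depth becomes 4
  Position 20 ')': depth becomes 3
  Position 21 ')': depth becomes 2
  Position 22 ')': depth becomes 1
  Position 23 ')': depth becomes 0
Maximum depth reached: 4

4


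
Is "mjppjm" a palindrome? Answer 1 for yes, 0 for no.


Input: mjppjm
Reversed: mjppjm
  Compare pos 0 ('m') with pos 5 ('m'): match
  Compare pos 1 ('j') with pos 4 ('j'): match
  Compare pos 2 ('p') with pos 3 ('p'): match
Result: palindrome

1


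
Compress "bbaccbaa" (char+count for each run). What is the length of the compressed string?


Input: bbaccbaa
Runs:
  'b' x 2 => "b2"
  'a' x 1 => "a1"
  'c' x 2 => "c2"
  'b' x 1 => "b1"
  'a' x 2 => "a2"
Compressed: "b2a1c2b1a2"
Compressed length: 10

10


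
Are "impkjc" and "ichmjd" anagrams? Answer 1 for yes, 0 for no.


Strings: "impkjc", "ichmjd"
Sorted first:  cijkmp
Sorted second: cdhijm
Differ at position 1: 'i' vs 'd' => not anagrams

0


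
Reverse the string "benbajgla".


Input: benbajgla
Reading characters right to left:
  Position 8: 'a'
  Position 7: 'l'
  Position 6: 'g'
  Position 5: 'j'
  Position 4: 'a'
  Position 3: 'b'
  Position 2: 'n'
  Position 1: 'e'
  Position 0: 'b'
Reversed: algjabneb

algjabneb


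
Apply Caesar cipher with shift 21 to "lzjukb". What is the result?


Caesar cipher: shift "lzjukb" by 21
  'l' (pos 11) + 21 = pos 6 = 'g'
  'z' (pos 25) + 21 = pos 20 = 'u'
  'j' (pos 9) + 21 = pos 4 = 'e'
  'u' (pos 20) + 21 = pos 15 = 'p'
  'k' (pos 10) + 21 = pos 5 = 'f'
  'b' (pos 1) + 21 = pos 22 = 'w'
Result: guepfw

guepfw


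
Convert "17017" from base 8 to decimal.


Input: "17017" in base 8
Positional expansion:
  Digit '1' (value 1) x 8^4 = 4096
  Digit '7' (value 7) x 8^3 = 3584
  Digit '0' (value 0) x 8^2 = 0
  Digit '1' (value 1) x 8^1 = 8
  Digit '7' (value 7) x 8^0 = 7
Sum = 7695

7695


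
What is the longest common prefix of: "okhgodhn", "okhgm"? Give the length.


Words: okhgodhn, okhgm
  Position 0: all 'o' => match
  Position 1: all 'k' => match
  Position 2: all 'h' => match
  Position 3: all 'g' => match
  Position 4: ('o', 'm') => mismatch, stop
LCP = "okhg" (length 4)

4


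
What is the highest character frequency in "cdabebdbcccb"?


Input: cdabebdbcccb
Character counts:
  'a': 1
  'b': 4
  'c': 4
  'd': 2
  'e': 1
Maximum frequency: 4

4


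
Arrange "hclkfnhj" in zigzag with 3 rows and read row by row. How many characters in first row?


Zigzag "hclkfnhj" into 3 rows:
Placing characters:
  'h' => row 0
  'c' => row 1
  'l' => row 2
  'k' => row 1
  'f' => row 0
  'n' => row 1
  'h' => row 2
  'j' => row 1
Rows:
  Row 0: "hf"
  Row 1: "cknj"
  Row 2: "lh"
First row length: 2

2


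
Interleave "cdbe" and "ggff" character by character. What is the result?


Interleaving "cdbe" and "ggff":
  Position 0: 'c' from first, 'g' from second => "cg"
  Position 1: 'd' from first, 'g' from second => "dg"
  Position 2: 'b' from first, 'f' from second => "bf"
  Position 3: 'e' from first, 'f' from second => "ef"
Result: cgdgbfef

cgdgbfef


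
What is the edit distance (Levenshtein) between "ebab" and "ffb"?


Computing edit distance: "ebab" -> "ffb"
DP table:
           f    f    b
      0    1    2    3
  e   1    1    2    3
  b   2    2    2    2
  a   3    3    3    3
  b   4    4    4    3
Edit distance = dp[4][3] = 3

3


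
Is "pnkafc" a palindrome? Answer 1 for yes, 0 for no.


Input: pnkafc
Reversed: cfaknp
  Compare pos 0 ('p') with pos 5 ('c'): MISMATCH
  Compare pos 1 ('n') with pos 4 ('f'): MISMATCH
  Compare pos 2 ('k') with pos 3 ('a'): MISMATCH
Result: not a palindrome

0


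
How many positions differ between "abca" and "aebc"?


Comparing "abca" and "aebc" position by position:
  Position 0: 'a' vs 'a' => same
  Position 1: 'b' vs 'e' => DIFFER
  Position 2: 'c' vs 'b' => DIFFER
  Position 3: 'a' vs 'c' => DIFFER
Positions that differ: 3

3


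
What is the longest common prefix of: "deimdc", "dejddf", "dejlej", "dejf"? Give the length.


Words: deimdc, dejddf, dejlej, dejf
  Position 0: all 'd' => match
  Position 1: all 'e' => match
  Position 2: ('i', 'j', 'j', 'j') => mismatch, stop
LCP = "de" (length 2)

2


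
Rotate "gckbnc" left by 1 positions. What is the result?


Input: "gckbnc", rotate left by 1
First 1 characters: "g"
Remaining characters: "ckbnc"
Concatenate remaining + first: "ckbnc" + "g" = "ckbncg"

ckbncg


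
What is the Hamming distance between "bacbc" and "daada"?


Comparing "bacbc" and "daada" position by position:
  Position 0: 'b' vs 'd' => differ
  Position 1: 'a' vs 'a' => same
  Position 2: 'c' vs 'a' => differ
  Position 3: 'b' vs 'd' => differ
  Position 4: 'c' vs 'a' => differ
Total differences (Hamming distance): 4

4


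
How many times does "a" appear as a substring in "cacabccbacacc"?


Searching for "a" in "cacabccbacacc"
Scanning each position:
  Position 0: "c" => no
  Position 1: "a" => MATCH
  Position 2: "c" => no
  Position 3: "a" => MATCH
  Position 4: "b" => no
  Position 5: "c" => no
  Position 6: "c" => no
  Position 7: "b" => no
  Position 8: "a" => MATCH
  Position 9: "c" => no
  Position 10: "a" => MATCH
  Position 11: "c" => no
  Position 12: "c" => no
Total occurrences: 4

4


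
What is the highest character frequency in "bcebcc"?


Input: bcebcc
Character counts:
  'b': 2
  'c': 3
  'e': 1
Maximum frequency: 3

3


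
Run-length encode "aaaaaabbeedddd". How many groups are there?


Input: aaaaaabbeedddd
Scanning for consecutive runs:
  Group 1: 'a' x 6 (positions 0-5)
  Group 2: 'b' x 2 (positions 6-7)
  Group 3: 'e' x 2 (positions 8-9)
  Group 4: 'd' x 4 (positions 10-13)
Total groups: 4

4


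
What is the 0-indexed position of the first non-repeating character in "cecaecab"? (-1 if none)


Input: cecaecab
Character frequencies:
  'a': 2
  'b': 1
  'c': 3
  'e': 2
Scanning left to right for freq == 1:
  Position 0 ('c'): freq=3, skip
  Position 1 ('e'): freq=2, skip
  Position 2 ('c'): freq=3, skip
  Position 3 ('a'): freq=2, skip
  Position 4 ('e'): freq=2, skip
  Position 5 ('c'): freq=3, skip
  Position 6 ('a'): freq=2, skip
  Position 7 ('b'): unique! => answer = 7

7


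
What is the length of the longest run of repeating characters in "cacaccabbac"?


Input: "cacaccabbac"
Scanning for longest run:
  Position 1 ('a'): new char, reset run to 1
  Position 2 ('c'): new char, reset run to 1
  Position 3 ('a'): new char, reset run to 1
  Position 4 ('c'): new char, reset run to 1
  Position 5 ('c'): continues run of 'c', length=2
  Position 6 ('a'): new char, reset run to 1
  Position 7 ('b'): new char, reset run to 1
  Position 8 ('b'): continues run of 'b', length=2
  Position 9 ('a'): new char, reset run to 1
  Position 10 ('c'): new char, reset run to 1
Longest run: 'c' with length 2

2


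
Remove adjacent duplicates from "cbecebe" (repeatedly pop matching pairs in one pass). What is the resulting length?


Input: cbecebe
Stack-based adjacent duplicate removal:
  Read 'c': push. Stack: c
  Read 'b': push. Stack: cb
  Read 'e': push. Stack: cbe
  Read 'c': push. Stack: cbec
  Read 'e': push. Stack: cbece
  Read 'b': push. Stack: cbeceb
  Read 'e': push. Stack: cbecebe
Final stack: "cbecebe" (length 7)

7


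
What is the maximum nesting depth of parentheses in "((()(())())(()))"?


Input: "((()(())())(()))"
Tracking depth:
  Position 0 '(': depth becomes 1
  Position 1 '(': depth becomes 2
  Position 2 '(': depth becomes 3
  Position 3 ')': depth becomes 2
  Position 4 '(': depth becomes 3
  Position 5 '(': depth becomes 4
  Position 6 ')': depth becomes 3
  Position 7 ')': depth becomes 2
  Position 8 '(': depth becomes 3
  Position 9 ')': depth becomes 2
  Position 10 ')': depth becomes 1
  Position 11 '(': depth becomes 2
  Position 12 '(': depth becomes 3
  Position 13 ')': depth becomes 2
  Position 14 ')': depth becomes 1
  Position 15 ')': depth becomes 0
Maximum depth reached: 4

4


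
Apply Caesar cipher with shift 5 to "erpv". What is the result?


Caesar cipher: shift "erpv" by 5
  'e' (pos 4) + 5 = pos 9 = 'j'
  'r' (pos 17) + 5 = pos 22 = 'w'
  'p' (pos 15) + 5 = pos 20 = 'u'
  'v' (pos 21) + 5 = pos 0 = 'a'
Result: jwua

jwua


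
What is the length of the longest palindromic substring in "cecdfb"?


Input: "cecdfb"
Checking substrings for palindromes:
  [0:3] "cec" (len 3) => palindrome
Longest palindromic substring: "cec" with length 3

3


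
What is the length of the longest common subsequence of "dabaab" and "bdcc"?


LCS of "dabaab" and "bdcc"
DP table:
           b    d    c    c
      0    0    0    0    0
  d   0    0    1    1    1
  a   0    0    1    1    1
  b   0    1    1    1    1
  a   0    1    1    1    1
  a   0    1    1    1    1
  b   0    1    1    1    1
LCS length = dp[6][4] = 1

1


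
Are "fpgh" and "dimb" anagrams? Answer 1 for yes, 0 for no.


Strings: "fpgh", "dimb"
Sorted first:  fghp
Sorted second: bdim
Differ at position 0: 'f' vs 'b' => not anagrams

0


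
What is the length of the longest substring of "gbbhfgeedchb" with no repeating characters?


Input: "gbbhfgeedchb"
Sliding window (track last position of each char):
  Position 0 ('g'): window [0,0] length 1 -- new best
  Position 1 ('b'): window [0,1] length 2 -- new best
  Position 2 ('b'): repeat (last at 1), move window start to 2
  Position 2 ('b'): window [2,2] length 1
  Position 3 ('h'): window [2,3] length 2
  Position 4 ('f'): window [2,4] length 3 -- new best
  Position 5 ('g'): window [2,5] length 4 -- new best
  Position 6 ('e'): window [2,6] length 5 -- new best
  Position 7 ('e'): repeat (last at 6), move window start to 7
  Position 7 ('e'): window [7,7] length 1
  Position 8 ('d'): window [7,8] length 2
  Position 9 ('c'): window [7,9] length 3
  Position 10 ('h'): window [7,10] length 4
  Position 11 ('b'): window [7,11] length 5
Longest substring with no repeats: "bhfge" with length 5

5


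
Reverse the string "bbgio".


Input: bbgio
Reading characters right to left:
  Position 4: 'o'
  Position 3: 'i'
  Position 2: 'g'
  Position 1: 'b'
  Position 0: 'b'
Reversed: oigbb

oigbb


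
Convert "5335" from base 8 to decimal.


Input: "5335" in base 8
Positional expansion:
  Digit '5' (value 5) x 8^3 = 2560
  Digit '3' (value 3) x 8^2 = 192
  Digit '3' (value 3) x 8^1 = 24
  Digit '5' (value 5) x 8^0 = 5
Sum = 2781

2781


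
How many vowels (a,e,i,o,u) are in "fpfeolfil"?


Input: fpfeolfil
Checking each character:
  'f' at position 0: consonant
  'p' at position 1: consonant
  'f' at position 2: consonant
  'e' at position 3: vowel (running total: 1)
  'o' at position 4: vowel (running total: 2)
  'l' at position 5: consonant
  'f' at position 6: consonant
  'i' at position 7: vowel (running total: 3)
  'l' at position 8: consonant
Total vowels: 3

3


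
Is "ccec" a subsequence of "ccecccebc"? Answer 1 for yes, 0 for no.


Check if "ccec" is a subsequence of "ccecccebc"
Greedy scan:
  Position 0 ('c'): matches sub[0] = 'c'
  Position 1 ('c'): matches sub[1] = 'c'
  Position 2 ('e'): matches sub[2] = 'e'
  Position 3 ('c'): matches sub[3] = 'c'
  Position 4 ('c'): no match needed
  Position 5 ('c'): no match needed
  Position 6 ('e'): no match needed
  Position 7 ('b'): no match needed
  Position 8 ('c'): no match needed
All 4 characters matched => is a subsequence

1


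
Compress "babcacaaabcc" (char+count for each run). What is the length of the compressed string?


Input: babcacaaabcc
Runs:
  'b' x 1 => "b1"
  'a' x 1 => "a1"
  'b' x 1 => "b1"
  'c' x 1 => "c1"
  'a' x 1 => "a1"
  'c' x 1 => "c1"
  'a' x 3 => "a3"
  'b' x 1 => "b1"
  'c' x 2 => "c2"
Compressed: "b1a1b1c1a1c1a3b1c2"
Compressed length: 18

18


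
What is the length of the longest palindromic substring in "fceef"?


Input: "fceef"
Checking substrings for palindromes:
  [2:4] "ee" (len 2) => palindrome
Longest palindromic substring: "ee" with length 2

2


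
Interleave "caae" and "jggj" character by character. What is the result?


Interleaving "caae" and "jggj":
  Position 0: 'c' from first, 'j' from second => "cj"
  Position 1: 'a' from first, 'g' from second => "ag"
  Position 2: 'a' from first, 'g' from second => "ag"
  Position 3: 'e' from first, 'j' from second => "ej"
Result: cjagagej

cjagagej


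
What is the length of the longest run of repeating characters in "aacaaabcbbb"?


Input: "aacaaabcbbb"
Scanning for longest run:
  Position 1 ('a'): continues run of 'a', length=2
  Position 2 ('c'): new char, reset run to 1
  Position 3 ('a'): new char, reset run to 1
  Position 4 ('a'): continues run of 'a', length=2
  Position 5 ('a'): continues run of 'a', length=3
  Position 6 ('b'): new char, reset run to 1
  Position 7 ('c'): new char, reset run to 1
  Position 8 ('b'): new char, reset run to 1
  Position 9 ('b'): continues run of 'b', length=2
  Position 10 ('b'): continues run of 'b', length=3
Longest run: 'a' with length 3

3


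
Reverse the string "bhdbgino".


Input: bhdbgino
Reading characters right to left:
  Position 7: 'o'
  Position 6: 'n'
  Position 5: 'i'
  Position 4: 'g'
  Position 3: 'b'
  Position 2: 'd'
  Position 1: 'h'
  Position 0: 'b'
Reversed: onigbdhb

onigbdhb


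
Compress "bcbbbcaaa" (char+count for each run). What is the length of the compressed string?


Input: bcbbbcaaa
Runs:
  'b' x 1 => "b1"
  'c' x 1 => "c1"
  'b' x 3 => "b3"
  'c' x 1 => "c1"
  'a' x 3 => "a3"
Compressed: "b1c1b3c1a3"
Compressed length: 10

10


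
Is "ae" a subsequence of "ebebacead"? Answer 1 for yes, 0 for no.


Check if "ae" is a subsequence of "ebebacead"
Greedy scan:
  Position 0 ('e'): no match needed
  Position 1 ('b'): no match needed
  Position 2 ('e'): no match needed
  Position 3 ('b'): no match needed
  Position 4 ('a'): matches sub[0] = 'a'
  Position 5 ('c'): no match needed
  Position 6 ('e'): matches sub[1] = 'e'
  Position 7 ('a'): no match needed
  Position 8 ('d'): no match needed
All 2 characters matched => is a subsequence

1


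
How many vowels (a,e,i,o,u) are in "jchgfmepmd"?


Input: jchgfmepmd
Checking each character:
  'j' at position 0: consonant
  'c' at position 1: consonant
  'h' at position 2: consonant
  'g' at position 3: consonant
  'f' at position 4: consonant
  'm' at position 5: consonant
  'e' at position 6: vowel (running total: 1)
  'p' at position 7: consonant
  'm' at position 8: consonant
  'd' at position 9: consonant
Total vowels: 1

1


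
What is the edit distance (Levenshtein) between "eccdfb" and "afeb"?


Computing edit distance: "eccdfb" -> "afeb"
DP table:
           a    f    e    b
      0    1    2    3    4
  e   1    1    2    2    3
  c   2    2    2    3    3
  c   3    3    3    3    4
  d   4    4    4    4    4
  f   5    5    4    5    5
  b   6    6    5    5    5
Edit distance = dp[6][4] = 5

5


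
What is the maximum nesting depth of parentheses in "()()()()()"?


Input: "()()()()()"
Tracking depth:
  Position 0 '(': depth becomes 1
  Position 1 ')': depth becomes 0
  Position 2 '(': depth becomes 1
  Position 3 ')': depth becomes 0
  Position 4 '(': depth becomes 1
  Position 5 ')': depth becomes 0
  Position 6 '(': depth becomes 1
  Position 7 ')': depth becomes 0
  Position 8 '(': depth becomes 1
  Position 9 ')': depth becomes 0
Maximum depth reached: 1

1


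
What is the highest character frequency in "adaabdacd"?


Input: adaabdacd
Character counts:
  'a': 4
  'b': 1
  'c': 1
  'd': 3
Maximum frequency: 4

4


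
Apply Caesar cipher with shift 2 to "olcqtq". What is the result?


Caesar cipher: shift "olcqtq" by 2
  'o' (pos 14) + 2 = pos 16 = 'q'
  'l' (pos 11) + 2 = pos 13 = 'n'
  'c' (pos 2) + 2 = pos 4 = 'e'
  'q' (pos 16) + 2 = pos 18 = 's'
  't' (pos 19) + 2 = pos 21 = 'v'
  'q' (pos 16) + 2 = pos 18 = 's'
Result: qnesvs

qnesvs


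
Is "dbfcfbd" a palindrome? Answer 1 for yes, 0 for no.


Input: dbfcfbd
Reversed: dbfcfbd
  Compare pos 0 ('d') with pos 6 ('d'): match
  Compare pos 1 ('b') with pos 5 ('b'): match
  Compare pos 2 ('f') with pos 4 ('f'): match
Result: palindrome

1


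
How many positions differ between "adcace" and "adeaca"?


Comparing "adcace" and "adeaca" position by position:
  Position 0: 'a' vs 'a' => same
  Position 1: 'd' vs 'd' => same
  Position 2: 'c' vs 'e' => DIFFER
  Position 3: 'a' vs 'a' => same
  Position 4: 'c' vs 'c' => same
  Position 5: 'e' vs 'a' => DIFFER
Positions that differ: 2

2


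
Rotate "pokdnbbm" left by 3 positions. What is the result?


Input: "pokdnbbm", rotate left by 3
First 3 characters: "pok"
Remaining characters: "dnbbm"
Concatenate remaining + first: "dnbbm" + "pok" = "dnbbmpok"

dnbbmpok


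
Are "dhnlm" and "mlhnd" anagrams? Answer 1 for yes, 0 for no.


Strings: "dhnlm", "mlhnd"
Sorted first:  dhlmn
Sorted second: dhlmn
Sorted forms match => anagrams

1


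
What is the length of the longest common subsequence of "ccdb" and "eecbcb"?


LCS of "ccdb" and "eecbcb"
DP table:
           e    e    c    b    c    b
      0    0    0    0    0    0    0
  c   0    0    0    1    1    1    1
  c   0    0    0    1    1    2    2
  d   0    0    0    1    1    2    2
  b   0    0    0    1    2    2    3
LCS length = dp[4][6] = 3

3


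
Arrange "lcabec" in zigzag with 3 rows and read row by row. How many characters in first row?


Zigzag "lcabec" into 3 rows:
Placing characters:
  'l' => row 0
  'c' => row 1
  'a' => row 2
  'b' => row 1
  'e' => row 0
  'c' => row 1
Rows:
  Row 0: "le"
  Row 1: "cbc"
  Row 2: "a"
First row length: 2

2


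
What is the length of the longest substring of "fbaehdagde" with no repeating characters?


Input: "fbaehdagde"
Sliding window (track last position of each char):
  Position 0 ('f'): window [0,0] length 1 -- new best
  Position 1 ('b'): window [0,1] length 2 -- new best
  Position 2 ('a'): window [0,2] length 3 -- new best
  Position 3 ('e'): window [0,3] length 4 -- new best
  Position 4 ('h'): window [0,4] length 5 -- new best
  Position 5 ('d'): window [0,5] length 6 -- new best
  Position 6 ('a'): repeat (last at 2), move window start to 3
  Position 6 ('a'): window [3,6] length 4
  Position 7 ('g'): window [3,7] length 5
  Position 8 ('d'): repeat (last at 5), move window start to 6
  Position 8 ('d'): window [6,8] length 3
  Position 9 ('e'): window [6,9] length 4
Longest substring with no repeats: "fbaehd" with length 6

6


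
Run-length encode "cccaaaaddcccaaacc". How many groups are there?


Input: cccaaaaddcccaaacc
Scanning for consecutive runs:
  Group 1: 'c' x 3 (positions 0-2)
  Group 2: 'a' x 4 (positions 3-6)
  Group 3: 'd' x 2 (positions 7-8)
  Group 4: 'c' x 3 (positions 9-11)
  Group 5: 'a' x 3 (positions 12-14)
  Group 6: 'c' x 2 (positions 15-16)
Total groups: 6

6


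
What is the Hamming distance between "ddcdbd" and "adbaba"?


Comparing "ddcdbd" and "adbaba" position by position:
  Position 0: 'd' vs 'a' => differ
  Position 1: 'd' vs 'd' => same
  Position 2: 'c' vs 'b' => differ
  Position 3: 'd' vs 'a' => differ
  Position 4: 'b' vs 'b' => same
  Position 5: 'd' vs 'a' => differ
Total differences (Hamming distance): 4

4


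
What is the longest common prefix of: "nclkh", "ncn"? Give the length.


Words: nclkh, ncn
  Position 0: all 'n' => match
  Position 1: all 'c' => match
  Position 2: ('l', 'n') => mismatch, stop
LCP = "nc" (length 2)

2


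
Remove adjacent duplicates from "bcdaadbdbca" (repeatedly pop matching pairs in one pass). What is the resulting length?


Input: bcdaadbdbca
Stack-based adjacent duplicate removal:
  Read 'b': push. Stack: b
  Read 'c': push. Stack: bc
  Read 'd': push. Stack: bcd
  Read 'a': push. Stack: bcda
  Read 'a': matches stack top 'a' => pop. Stack: bcd
  Read 'd': matches stack top 'd' => pop. Stack: bc
  Read 'b': push. Stack: bcb
  Read 'd': push. Stack: bcbd
  Read 'b': push. Stack: bcbdb
  Read 'c': push. Stack: bcbdbc
  Read 'a': push. Stack: bcbdbca
Final stack: "bcbdbca" (length 7)

7


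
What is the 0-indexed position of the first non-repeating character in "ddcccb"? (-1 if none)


Input: ddcccb
Character frequencies:
  'b': 1
  'c': 3
  'd': 2
Scanning left to right for freq == 1:
  Position 0 ('d'): freq=2, skip
  Position 1 ('d'): freq=2, skip
  Position 2 ('c'): freq=3, skip
  Position 3 ('c'): freq=3, skip
  Position 4 ('c'): freq=3, skip
  Position 5 ('b'): unique! => answer = 5

5


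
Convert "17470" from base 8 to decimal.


Input: "17470" in base 8
Positional expansion:
  Digit '1' (value 1) x 8^4 = 4096
  Digit '7' (value 7) x 8^3 = 3584
  Digit '4' (value 4) x 8^2 = 256
  Digit '7' (value 7) x 8^1 = 56
  Digit '0' (value 0) x 8^0 = 0
Sum = 7992

7992


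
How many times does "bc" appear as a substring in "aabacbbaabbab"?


Searching for "bc" in "aabacbbaabbab"
Scanning each position:
  Position 0: "aa" => no
  Position 1: "ab" => no
  Position 2: "ba" => no
  Position 3: "ac" => no
  Position 4: "cb" => no
  Position 5: "bb" => no
  Position 6: "ba" => no
  Position 7: "aa" => no
  Position 8: "ab" => no
  Position 9: "bb" => no
  Position 10: "ba" => no
  Position 11: "ab" => no
Total occurrences: 0

0


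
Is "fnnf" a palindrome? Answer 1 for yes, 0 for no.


Input: fnnf
Reversed: fnnf
  Compare pos 0 ('f') with pos 3 ('f'): match
  Compare pos 1 ('n') with pos 2 ('n'): match
Result: palindrome

1


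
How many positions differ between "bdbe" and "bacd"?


Comparing "bdbe" and "bacd" position by position:
  Position 0: 'b' vs 'b' => same
  Position 1: 'd' vs 'a' => DIFFER
  Position 2: 'b' vs 'c' => DIFFER
  Position 3: 'e' vs 'd' => DIFFER
Positions that differ: 3

3


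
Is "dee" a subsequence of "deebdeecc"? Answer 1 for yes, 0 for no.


Check if "dee" is a subsequence of "deebdeecc"
Greedy scan:
  Position 0 ('d'): matches sub[0] = 'd'
  Position 1 ('e'): matches sub[1] = 'e'
  Position 2 ('e'): matches sub[2] = 'e'
  Position 3 ('b'): no match needed
  Position 4 ('d'): no match needed
  Position 5 ('e'): no match needed
  Position 6 ('e'): no match needed
  Position 7 ('c'): no match needed
  Position 8 ('c'): no match needed
All 3 characters matched => is a subsequence

1


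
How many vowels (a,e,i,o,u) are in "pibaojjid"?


Input: pibaojjid
Checking each character:
  'p' at position 0: consonant
  'i' at position 1: vowel (running total: 1)
  'b' at position 2: consonant
  'a' at position 3: vowel (running total: 2)
  'o' at position 4: vowel (running total: 3)
  'j' at position 5: consonant
  'j' at position 6: consonant
  'i' at position 7: vowel (running total: 4)
  'd' at position 8: consonant
Total vowels: 4

4


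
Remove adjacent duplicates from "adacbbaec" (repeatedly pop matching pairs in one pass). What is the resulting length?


Input: adacbbaec
Stack-based adjacent duplicate removal:
  Read 'a': push. Stack: a
  Read 'd': push. Stack: ad
  Read 'a': push. Stack: ada
  Read 'c': push. Stack: adac
  Read 'b': push. Stack: adacb
  Read 'b': matches stack top 'b' => pop. Stack: adac
  Read 'a': push. Stack: adaca
  Read 'e': push. Stack: adacae
  Read 'c': push. Stack: adacaec
Final stack: "adacaec" (length 7)

7


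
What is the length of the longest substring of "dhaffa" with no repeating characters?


Input: "dhaffa"
Sliding window (track last position of each char):
  Position 0 ('d'): window [0,0] length 1 -- new best
  Position 1 ('h'): window [0,1] length 2 -- new best
  Position 2 ('a'): window [0,2] length 3 -- new best
  Position 3 ('f'): window [0,3] length 4 -- new best
  Position 4 ('f'): repeat (last at 3), move window start to 4
  Position 4 ('f'): window [4,4] length 1
  Position 5 ('a'): window [4,5] length 2
Longest substring with no repeats: "dhaf" with length 4

4
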